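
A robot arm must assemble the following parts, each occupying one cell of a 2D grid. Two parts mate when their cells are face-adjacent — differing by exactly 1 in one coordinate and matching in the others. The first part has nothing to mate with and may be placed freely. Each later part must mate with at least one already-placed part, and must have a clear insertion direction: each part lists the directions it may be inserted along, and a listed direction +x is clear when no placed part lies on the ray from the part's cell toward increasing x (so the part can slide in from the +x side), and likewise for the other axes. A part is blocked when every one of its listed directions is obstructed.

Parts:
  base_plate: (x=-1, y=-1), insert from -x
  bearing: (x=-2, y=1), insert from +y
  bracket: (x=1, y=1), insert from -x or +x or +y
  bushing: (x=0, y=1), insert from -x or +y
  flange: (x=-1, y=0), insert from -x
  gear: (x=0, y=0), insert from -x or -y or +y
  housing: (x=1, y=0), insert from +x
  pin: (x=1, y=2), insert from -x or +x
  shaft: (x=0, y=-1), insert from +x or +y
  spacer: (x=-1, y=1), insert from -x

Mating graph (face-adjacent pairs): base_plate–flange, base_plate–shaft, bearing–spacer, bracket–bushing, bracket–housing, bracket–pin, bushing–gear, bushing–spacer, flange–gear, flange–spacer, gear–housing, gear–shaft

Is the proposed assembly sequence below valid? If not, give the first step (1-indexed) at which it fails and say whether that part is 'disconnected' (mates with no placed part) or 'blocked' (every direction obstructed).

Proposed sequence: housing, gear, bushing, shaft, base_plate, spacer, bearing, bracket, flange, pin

Valid

1. housing@(1, 0) [+x clear] — {housing}
2. gear@(0, 0) [-x clear] — {gear, housing}
3. bushing@(0, 1) [-x clear] — {bushing, gear, housing}
4. shaft@(0, -1) [+x clear] — {bushing, gear, housing, shaft}
5. base_plate@(-1, -1) [-x clear] — {base_plate, bushing, gear, housing, shaft}
6. spacer@(-1, 1) [-x clear] — {base_plate, bushing, gear, housing, shaft, spacer}
7. bearing@(-2, 1) [+y clear] — {base_plate, bearing, bushing, gear, housing, shaft, spacer}
8. bracket@(1, 1) [+x clear] — {base_plate, bearing, bracket, bushing, gear, housing, shaft, spacer}
9. flange@(-1, 0) [-x clear] — {base_plate, bearing, bracket, bushing, flange, gear, housing, shaft, spacer}
10. pin@(1, 2) [-x clear] — {base_plate, bearing, bracket, bushing, flange, gear, housing, pin, shaft, spacer}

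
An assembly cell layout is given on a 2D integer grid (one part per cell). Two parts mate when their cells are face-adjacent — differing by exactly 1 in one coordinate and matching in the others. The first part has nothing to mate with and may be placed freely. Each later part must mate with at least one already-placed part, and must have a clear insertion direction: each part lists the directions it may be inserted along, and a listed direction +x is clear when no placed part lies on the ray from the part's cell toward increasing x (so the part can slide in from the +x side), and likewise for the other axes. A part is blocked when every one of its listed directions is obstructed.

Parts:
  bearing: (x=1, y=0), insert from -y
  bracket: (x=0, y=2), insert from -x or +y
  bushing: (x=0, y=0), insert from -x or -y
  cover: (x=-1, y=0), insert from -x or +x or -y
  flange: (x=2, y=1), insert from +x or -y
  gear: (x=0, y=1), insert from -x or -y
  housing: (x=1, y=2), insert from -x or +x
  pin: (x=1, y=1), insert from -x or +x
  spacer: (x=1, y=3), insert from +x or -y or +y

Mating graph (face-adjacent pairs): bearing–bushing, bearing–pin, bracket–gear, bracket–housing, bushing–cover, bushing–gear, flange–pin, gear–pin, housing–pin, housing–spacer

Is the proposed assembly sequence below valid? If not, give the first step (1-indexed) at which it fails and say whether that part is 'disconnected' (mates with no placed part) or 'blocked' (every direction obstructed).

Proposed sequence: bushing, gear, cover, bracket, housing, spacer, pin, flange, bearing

1. bushing@(0, 0) [-x clear] — {bushing}
2. gear@(0, 1) [-x clear] — {bushing, gear}
3. cover@(-1, 0) [-x clear] — {bushing, cover, gear}
4. bracket@(0, 2) [-x clear] — {bracket, bushing, cover, gear}
5. housing@(1, 2) [+x clear] — {bracket, bushing, cover, gear, housing}
6. spacer@(1, 3) [+x clear] — {bracket, bushing, cover, gear, housing, spacer}
7. pin@(1, 1) [+x clear] — {bracket, bushing, cover, gear, housing, pin, spacer}
8. flange@(2, 1) [+x clear] — {bracket, bushing, cover, flange, gear, housing, pin, spacer}
9. bearing@(1, 0) [-y clear] — {bearing, bracket, bushing, cover, flange, gear, housing, pin, spacer}

Valid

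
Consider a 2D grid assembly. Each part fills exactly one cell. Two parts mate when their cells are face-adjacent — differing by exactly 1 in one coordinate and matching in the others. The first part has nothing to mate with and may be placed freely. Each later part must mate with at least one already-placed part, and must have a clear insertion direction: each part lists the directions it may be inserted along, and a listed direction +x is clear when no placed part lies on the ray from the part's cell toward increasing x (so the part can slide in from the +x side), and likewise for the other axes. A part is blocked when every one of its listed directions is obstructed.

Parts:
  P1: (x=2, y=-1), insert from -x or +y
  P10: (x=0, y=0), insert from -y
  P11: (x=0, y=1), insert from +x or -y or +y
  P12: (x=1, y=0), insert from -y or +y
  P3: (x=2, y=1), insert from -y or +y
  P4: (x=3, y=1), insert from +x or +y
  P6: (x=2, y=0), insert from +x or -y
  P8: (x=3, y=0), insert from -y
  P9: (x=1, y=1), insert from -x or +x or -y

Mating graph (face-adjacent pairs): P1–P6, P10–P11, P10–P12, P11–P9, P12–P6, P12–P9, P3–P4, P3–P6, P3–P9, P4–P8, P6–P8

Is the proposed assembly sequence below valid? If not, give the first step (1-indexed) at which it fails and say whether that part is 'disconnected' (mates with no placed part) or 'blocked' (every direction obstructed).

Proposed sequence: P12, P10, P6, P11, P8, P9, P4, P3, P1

Valid

1. P12@(1, 0) [-y clear] — {P12}
2. P10@(0, 0) [-y clear] — {P10, P12}
3. P6@(2, 0) [+x clear] — {P10, P12, P6}
4. P11@(0, 1) [+x clear] — {P10, P11, P12, P6}
5. P8@(3, 0) [-y clear] — {P10, P11, P12, P6, P8}
6. P9@(1, 1) [+x clear] — {P10, P11, P12, P6, P8, P9}
7. P4@(3, 1) [+x clear] — {P10, P11, P12, P4, P6, P8, P9}
8. P3@(2, 1) [+y clear] — {P10, P11, P12, P3, P4, P6, P8, P9}
9. P1@(2, -1) [-x clear] — {P1, P10, P11, P12, P3, P4, P6, P8, P9}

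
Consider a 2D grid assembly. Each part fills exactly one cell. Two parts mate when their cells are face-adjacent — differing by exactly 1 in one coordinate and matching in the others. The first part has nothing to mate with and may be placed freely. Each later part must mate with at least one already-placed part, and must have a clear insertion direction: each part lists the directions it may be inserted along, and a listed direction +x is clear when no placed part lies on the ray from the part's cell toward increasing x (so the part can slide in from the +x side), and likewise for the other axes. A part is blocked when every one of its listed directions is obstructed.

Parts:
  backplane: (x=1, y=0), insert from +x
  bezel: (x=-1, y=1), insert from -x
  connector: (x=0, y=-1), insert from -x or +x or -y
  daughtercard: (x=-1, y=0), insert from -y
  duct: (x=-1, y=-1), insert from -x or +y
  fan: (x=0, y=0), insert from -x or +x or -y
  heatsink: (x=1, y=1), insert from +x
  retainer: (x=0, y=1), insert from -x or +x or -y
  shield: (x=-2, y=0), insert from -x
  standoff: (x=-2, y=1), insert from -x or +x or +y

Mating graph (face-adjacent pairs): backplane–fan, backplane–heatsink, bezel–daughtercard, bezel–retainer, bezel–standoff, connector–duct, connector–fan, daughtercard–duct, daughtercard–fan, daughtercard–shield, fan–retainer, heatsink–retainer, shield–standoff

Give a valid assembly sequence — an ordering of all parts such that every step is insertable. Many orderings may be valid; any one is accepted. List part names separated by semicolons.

backplane; fan; daughtercard; retainer; connector; heatsink; shield; duct; bezel; standoff

1. backplane@(1, 0) [+x clear] — {backplane}
2. fan@(0, 0) [-x clear] — {backplane, fan}
3. daughtercard@(-1, 0) [-y clear] — {backplane, daughtercard, fan}
4. retainer@(0, 1) [-x clear] — {backplane, daughtercard, fan, retainer}
5. connector@(0, -1) [-x clear] — {backplane, connector, daughtercard, fan, retainer}
6. heatsink@(1, 1) [+x clear] — {backplane, connector, daughtercard, fan, heatsink, retainer}
7. shield@(-2, 0) [-x clear] — {backplane, connector, daughtercard, fan, heatsink, retainer, shield}
8. duct@(-1, -1) [-x clear] — {backplane, connector, daughtercard, duct, fan, heatsink, retainer, shield}
9. bezel@(-1, 1) [-x clear] — {backplane, bezel, connector, daughtercard, duct, fan, heatsink, retainer, shield}
10. standoff@(-2, 1) [-x clear] — {backplane, bezel, connector, daughtercard, duct, fan, heatsink, retainer, shield, standoff}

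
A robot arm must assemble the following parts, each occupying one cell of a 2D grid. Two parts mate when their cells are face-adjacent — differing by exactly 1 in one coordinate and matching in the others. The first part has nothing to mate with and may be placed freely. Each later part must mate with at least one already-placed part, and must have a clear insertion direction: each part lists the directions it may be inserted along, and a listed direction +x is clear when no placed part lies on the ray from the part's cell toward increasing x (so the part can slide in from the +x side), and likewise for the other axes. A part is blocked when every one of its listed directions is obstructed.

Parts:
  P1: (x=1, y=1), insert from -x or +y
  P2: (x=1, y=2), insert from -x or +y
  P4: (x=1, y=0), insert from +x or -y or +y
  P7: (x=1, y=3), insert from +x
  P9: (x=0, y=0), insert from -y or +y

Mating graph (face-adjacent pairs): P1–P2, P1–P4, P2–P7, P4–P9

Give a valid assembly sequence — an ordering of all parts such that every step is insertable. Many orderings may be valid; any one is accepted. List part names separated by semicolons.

1. P4@(1, 0) [+x clear] — {P4}
2. P9@(0, 0) [-y clear] — {P4, P9}
3. P1@(1, 1) [-x clear] — {P1, P4, P9}
4. P2@(1, 2) [-x clear] — {P1, P2, P4, P9}
5. P7@(1, 3) [+x clear] — {P1, P2, P4, P7, P9}

P4; P9; P1; P2; P7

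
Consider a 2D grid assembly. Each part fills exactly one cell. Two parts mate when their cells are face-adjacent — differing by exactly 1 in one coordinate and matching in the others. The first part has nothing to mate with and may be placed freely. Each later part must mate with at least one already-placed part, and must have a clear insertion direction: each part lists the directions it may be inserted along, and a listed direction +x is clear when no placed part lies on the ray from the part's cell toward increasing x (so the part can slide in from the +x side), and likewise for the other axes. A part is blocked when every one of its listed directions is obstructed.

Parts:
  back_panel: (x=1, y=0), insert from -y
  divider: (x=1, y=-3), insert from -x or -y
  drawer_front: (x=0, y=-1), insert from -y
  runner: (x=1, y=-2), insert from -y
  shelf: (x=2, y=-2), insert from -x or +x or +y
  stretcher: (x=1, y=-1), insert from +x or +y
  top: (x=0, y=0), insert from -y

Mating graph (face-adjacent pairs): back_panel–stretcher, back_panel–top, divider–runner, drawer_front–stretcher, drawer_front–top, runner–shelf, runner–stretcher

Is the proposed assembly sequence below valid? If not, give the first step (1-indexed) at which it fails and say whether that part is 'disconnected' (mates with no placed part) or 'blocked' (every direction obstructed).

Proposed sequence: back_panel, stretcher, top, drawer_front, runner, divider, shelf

1. back_panel@(1, 0) [-y clear] — {back_panel}
2. stretcher@(1, -1) [+x clear] — {back_panel, stretcher}
3. top@(0, 0) [-y clear] — {back_panel, stretcher, top}
4. drawer_front@(0, -1) [-y clear] — {back_panel, drawer_front, stretcher, top}
5. runner@(1, -2) [-y clear] — {back_panel, drawer_front, runner, stretcher, top}
6. divider@(1, -3) [-x clear] — {back_panel, divider, drawer_front, runner, stretcher, top}
7. shelf@(2, -2) [+x clear] — {back_panel, divider, drawer_front, runner, shelf, stretcher, top}

Valid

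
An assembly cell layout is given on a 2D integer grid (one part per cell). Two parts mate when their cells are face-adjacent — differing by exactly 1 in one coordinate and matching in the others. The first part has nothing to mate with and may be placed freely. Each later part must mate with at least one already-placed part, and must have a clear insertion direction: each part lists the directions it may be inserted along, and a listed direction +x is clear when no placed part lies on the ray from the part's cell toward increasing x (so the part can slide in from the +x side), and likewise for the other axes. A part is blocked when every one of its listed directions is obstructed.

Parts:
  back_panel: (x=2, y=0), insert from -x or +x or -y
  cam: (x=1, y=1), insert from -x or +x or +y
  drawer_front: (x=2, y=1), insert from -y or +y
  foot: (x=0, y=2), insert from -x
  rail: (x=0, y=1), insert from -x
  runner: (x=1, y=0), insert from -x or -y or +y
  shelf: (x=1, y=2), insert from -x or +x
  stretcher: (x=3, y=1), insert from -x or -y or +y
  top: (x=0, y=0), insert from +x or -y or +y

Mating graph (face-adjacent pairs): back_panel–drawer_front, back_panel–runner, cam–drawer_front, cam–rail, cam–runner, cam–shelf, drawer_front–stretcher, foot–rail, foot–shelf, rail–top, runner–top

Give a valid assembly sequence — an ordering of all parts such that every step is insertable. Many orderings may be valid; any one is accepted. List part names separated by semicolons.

1. top@(0, 0) [+x clear] — {top}
2. runner@(1, 0) [-y clear] — {runner, top}
3. back_panel@(2, 0) [+x clear] — {back_panel, runner, top}
4. cam@(1, 1) [-x clear] — {back_panel, cam, runner, top}
5. shelf@(1, 2) [-x clear] — {back_panel, cam, runner, shelf, top}
6. foot@(0, 2) [-x clear] — {back_panel, cam, foot, runner, shelf, top}
7. drawer_front@(2, 1) [+y clear] — {back_panel, cam, drawer_front, foot, runner, shelf, top}
8. stretcher@(3, 1) [-y clear] — {back_panel, cam, drawer_front, foot, runner, shelf, stretcher, top}
9. rail@(0, 1) [-x clear] — {back_panel, cam, drawer_front, foot, rail, runner, shelf, stretcher, top}

top; runner; back_panel; cam; shelf; foot; drawer_front; stretcher; rail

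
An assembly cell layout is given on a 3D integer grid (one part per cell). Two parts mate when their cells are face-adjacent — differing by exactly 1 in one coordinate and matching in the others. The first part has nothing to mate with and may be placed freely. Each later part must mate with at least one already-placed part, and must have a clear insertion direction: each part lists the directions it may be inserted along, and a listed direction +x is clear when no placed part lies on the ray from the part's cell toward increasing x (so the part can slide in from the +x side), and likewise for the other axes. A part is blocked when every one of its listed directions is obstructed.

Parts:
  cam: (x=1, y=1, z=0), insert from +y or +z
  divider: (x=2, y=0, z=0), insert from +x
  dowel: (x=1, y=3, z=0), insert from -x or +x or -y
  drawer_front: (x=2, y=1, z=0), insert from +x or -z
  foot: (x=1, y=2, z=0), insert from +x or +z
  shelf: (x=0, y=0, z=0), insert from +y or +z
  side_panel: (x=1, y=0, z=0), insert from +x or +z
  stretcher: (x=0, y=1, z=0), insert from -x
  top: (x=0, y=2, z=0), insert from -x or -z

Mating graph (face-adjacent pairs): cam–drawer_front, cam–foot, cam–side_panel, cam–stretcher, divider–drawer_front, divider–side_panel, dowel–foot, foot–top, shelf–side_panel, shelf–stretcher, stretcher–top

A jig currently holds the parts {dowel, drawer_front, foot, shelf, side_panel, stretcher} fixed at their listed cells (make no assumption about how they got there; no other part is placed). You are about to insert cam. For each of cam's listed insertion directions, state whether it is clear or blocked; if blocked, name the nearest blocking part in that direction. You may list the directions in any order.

+y: blocked by foot; +z: clear

+y: nearest on ray is foot@(1, 2, 0) ⇒ blocked
+z: ray from cam(1, 1, 0) has no placed part ⇒ clear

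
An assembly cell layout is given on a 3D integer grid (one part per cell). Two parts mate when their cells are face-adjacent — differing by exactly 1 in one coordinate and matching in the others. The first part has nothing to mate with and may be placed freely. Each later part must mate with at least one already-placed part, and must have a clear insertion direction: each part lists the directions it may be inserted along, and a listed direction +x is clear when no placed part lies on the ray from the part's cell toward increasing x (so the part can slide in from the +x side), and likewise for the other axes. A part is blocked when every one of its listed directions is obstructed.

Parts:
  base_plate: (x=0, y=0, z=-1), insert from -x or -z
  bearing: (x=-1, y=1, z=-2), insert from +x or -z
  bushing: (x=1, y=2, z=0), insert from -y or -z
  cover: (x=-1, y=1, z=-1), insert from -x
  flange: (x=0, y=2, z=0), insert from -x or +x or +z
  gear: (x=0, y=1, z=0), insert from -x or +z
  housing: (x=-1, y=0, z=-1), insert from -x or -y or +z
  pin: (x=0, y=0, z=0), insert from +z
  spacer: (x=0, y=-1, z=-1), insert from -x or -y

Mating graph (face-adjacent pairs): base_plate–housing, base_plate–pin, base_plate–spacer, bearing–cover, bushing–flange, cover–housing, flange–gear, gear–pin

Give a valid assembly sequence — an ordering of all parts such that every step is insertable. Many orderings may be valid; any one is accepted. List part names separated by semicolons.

bushing; flange; gear; pin; base_plate; spacer; housing; cover; bearing

1. bushing@(1, 2, 0) [-y clear] — {bushing}
2. flange@(0, 2, 0) [-x clear] — {bushing, flange}
3. gear@(0, 1, 0) [-x clear] — {bushing, flange, gear}
4. pin@(0, 0, 0) [+z clear] — {bushing, flange, gear, pin}
5. base_plate@(0, 0, -1) [-x clear] — {base_plate, bushing, flange, gear, pin}
6. spacer@(0, -1, -1) [-x clear] — {base_plate, bushing, flange, gear, pin, spacer}
7. housing@(-1, 0, -1) [-x clear] — {base_plate, bushing, flange, gear, housing, pin, spacer}
8. cover@(-1, 1, -1) [-x clear] — {base_plate, bushing, cover, flange, gear, housing, pin, spacer}
9. bearing@(-1, 1, -2) [+x clear] — {base_plate, bearing, bushing, cover, flange, gear, housing, pin, spacer}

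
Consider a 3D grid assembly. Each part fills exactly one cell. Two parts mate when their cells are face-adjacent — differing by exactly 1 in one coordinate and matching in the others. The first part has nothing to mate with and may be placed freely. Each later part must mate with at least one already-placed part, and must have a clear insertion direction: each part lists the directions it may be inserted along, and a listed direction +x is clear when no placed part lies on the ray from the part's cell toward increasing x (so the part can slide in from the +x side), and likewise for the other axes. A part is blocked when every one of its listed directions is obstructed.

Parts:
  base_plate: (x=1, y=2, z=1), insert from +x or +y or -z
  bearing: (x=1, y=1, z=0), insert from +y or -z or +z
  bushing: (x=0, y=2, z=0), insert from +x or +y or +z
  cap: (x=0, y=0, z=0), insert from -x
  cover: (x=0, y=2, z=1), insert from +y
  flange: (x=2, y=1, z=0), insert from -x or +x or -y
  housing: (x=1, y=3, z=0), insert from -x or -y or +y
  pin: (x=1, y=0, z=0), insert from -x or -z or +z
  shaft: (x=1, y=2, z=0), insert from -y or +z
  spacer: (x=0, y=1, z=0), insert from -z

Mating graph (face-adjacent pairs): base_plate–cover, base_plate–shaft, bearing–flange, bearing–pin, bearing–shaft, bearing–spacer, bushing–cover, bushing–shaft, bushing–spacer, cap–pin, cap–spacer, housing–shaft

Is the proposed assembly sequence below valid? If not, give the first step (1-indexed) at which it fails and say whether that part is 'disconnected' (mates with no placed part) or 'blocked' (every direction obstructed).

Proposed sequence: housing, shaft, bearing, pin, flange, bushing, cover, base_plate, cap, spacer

Valid

1. housing@(1, 3, 0) [-x clear] — {housing}
2. shaft@(1, 2, 0) [-y clear] — {housing, shaft}
3. bearing@(1, 1, 0) [-z clear] — {bearing, housing, shaft}
4. pin@(1, 0, 0) [-x clear] — {bearing, housing, pin, shaft}
5. flange@(2, 1, 0) [+x clear] — {bearing, flange, housing, pin, shaft}
6. bushing@(0, 2, 0) [+y clear] — {bearing, bushing, flange, housing, pin, shaft}
7. cover@(0, 2, 1) [+y clear] — {bearing, bushing, cover, flange, housing, pin, shaft}
8. base_plate@(1, 2, 1) [+x clear] — {base_plate, bearing, bushing, cover, flange, housing, pin, shaft}
9. cap@(0, 0, 0) [-x clear] — {base_plate, bearing, bushing, cap, cover, flange, housing, pin, shaft}
10. spacer@(0, 1, 0) [-z clear] — {base_plate, bearing, bushing, cap, cover, flange, housing, pin, shaft, spacer}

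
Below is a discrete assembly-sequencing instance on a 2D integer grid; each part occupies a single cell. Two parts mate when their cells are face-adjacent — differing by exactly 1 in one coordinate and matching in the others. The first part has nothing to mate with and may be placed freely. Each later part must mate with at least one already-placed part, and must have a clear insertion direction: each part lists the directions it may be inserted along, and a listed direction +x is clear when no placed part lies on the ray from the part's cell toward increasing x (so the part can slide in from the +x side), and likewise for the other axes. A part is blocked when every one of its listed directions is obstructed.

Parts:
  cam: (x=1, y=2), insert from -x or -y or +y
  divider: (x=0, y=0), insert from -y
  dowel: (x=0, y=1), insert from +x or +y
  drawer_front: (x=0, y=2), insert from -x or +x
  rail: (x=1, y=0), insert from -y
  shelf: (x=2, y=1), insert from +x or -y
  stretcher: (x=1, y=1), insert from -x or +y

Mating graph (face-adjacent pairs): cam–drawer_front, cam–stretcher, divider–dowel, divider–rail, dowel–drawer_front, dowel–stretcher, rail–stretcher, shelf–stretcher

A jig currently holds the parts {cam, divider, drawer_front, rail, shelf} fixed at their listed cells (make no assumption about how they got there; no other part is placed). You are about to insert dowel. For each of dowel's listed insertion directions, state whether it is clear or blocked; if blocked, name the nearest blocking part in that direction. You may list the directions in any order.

+x: nearest on ray is shelf@(2, 1) ⇒ blocked
+y: nearest on ray is drawer_front@(0, 2) ⇒ blocked

+x: blocked by shelf; +y: blocked by drawer_front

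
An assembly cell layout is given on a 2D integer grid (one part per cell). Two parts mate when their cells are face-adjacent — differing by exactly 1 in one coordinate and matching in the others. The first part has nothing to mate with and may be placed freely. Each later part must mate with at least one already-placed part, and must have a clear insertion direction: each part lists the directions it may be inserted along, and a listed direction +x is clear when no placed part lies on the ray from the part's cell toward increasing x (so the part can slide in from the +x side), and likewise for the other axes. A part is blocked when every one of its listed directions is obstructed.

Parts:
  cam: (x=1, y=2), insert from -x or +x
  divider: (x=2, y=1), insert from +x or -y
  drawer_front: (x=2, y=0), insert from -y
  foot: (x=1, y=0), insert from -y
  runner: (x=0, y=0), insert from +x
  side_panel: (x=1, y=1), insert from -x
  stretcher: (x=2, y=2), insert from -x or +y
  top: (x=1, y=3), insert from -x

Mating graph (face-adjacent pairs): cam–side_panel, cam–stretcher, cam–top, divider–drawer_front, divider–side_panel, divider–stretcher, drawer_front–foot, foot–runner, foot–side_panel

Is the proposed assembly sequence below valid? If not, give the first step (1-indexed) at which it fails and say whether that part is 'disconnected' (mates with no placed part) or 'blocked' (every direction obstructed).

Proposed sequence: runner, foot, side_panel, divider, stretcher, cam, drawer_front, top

1. runner@(0, 0) [+x clear] — {runner}
2. foot@(1, 0) [-y clear] — {foot, runner}
3. side_panel@(1, 1) [-x clear] — {foot, runner, side_panel}
4. divider@(2, 1) [+x clear] — {divider, foot, runner, side_panel}
5. stretcher@(2, 2) [-x clear] — {divider, foot, runner, side_panel, stretcher}
6. cam@(1, 2) [-x clear] — {cam, divider, foot, runner, side_panel, stretcher}
7. drawer_front@(2, 0) [-y clear] — {cam, divider, drawer_front, foot, runner, side_panel, stretcher}
8. top@(1, 3) [-x clear] — {cam, divider, drawer_front, foot, runner, side_panel, stretcher, top}

Valid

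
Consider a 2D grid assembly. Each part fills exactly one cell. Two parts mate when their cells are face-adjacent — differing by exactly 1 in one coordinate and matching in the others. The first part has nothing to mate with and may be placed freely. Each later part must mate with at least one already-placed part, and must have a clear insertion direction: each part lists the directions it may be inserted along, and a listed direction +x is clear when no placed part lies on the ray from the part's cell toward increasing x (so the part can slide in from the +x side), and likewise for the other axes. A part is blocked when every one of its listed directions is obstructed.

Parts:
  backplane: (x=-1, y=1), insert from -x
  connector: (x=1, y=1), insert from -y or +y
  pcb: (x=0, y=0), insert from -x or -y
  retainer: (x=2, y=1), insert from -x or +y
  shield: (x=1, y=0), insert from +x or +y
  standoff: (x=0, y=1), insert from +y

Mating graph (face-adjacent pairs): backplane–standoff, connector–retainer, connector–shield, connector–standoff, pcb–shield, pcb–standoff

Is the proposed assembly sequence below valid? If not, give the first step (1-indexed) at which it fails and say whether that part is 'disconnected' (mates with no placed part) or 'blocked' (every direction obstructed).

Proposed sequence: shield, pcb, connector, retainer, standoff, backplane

1. shield@(1, 0) [+x clear] — {shield}
2. pcb@(0, 0) [-x clear] — {pcb, shield}
3. connector@(1, 1) [+y clear] — {connector, pcb, shield}
4. retainer@(2, 1) [+y clear] — {connector, pcb, retainer, shield}
5. standoff@(0, 1) [+y clear] — {connector, pcb, retainer, shield, standoff}
6. backplane@(-1, 1) [-x clear] — {backplane, connector, pcb, retainer, shield, standoff}

Valid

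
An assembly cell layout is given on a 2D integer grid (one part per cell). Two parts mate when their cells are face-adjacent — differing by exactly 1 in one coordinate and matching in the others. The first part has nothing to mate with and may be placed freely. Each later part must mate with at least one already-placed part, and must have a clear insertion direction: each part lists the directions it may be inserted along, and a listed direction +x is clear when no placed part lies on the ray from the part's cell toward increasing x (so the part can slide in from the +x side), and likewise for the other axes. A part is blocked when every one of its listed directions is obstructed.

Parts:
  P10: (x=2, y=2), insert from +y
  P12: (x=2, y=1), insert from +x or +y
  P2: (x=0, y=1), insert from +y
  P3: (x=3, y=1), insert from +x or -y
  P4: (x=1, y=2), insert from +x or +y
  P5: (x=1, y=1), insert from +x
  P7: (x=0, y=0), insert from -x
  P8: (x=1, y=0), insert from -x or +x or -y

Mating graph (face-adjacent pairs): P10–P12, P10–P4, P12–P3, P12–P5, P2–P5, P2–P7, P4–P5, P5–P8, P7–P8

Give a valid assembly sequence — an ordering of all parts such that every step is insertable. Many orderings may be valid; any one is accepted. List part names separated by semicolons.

1. P5@(1, 1) [+x clear] — {P5}
2. P12@(2, 1) [+x clear] — {P12, P5}
3. P8@(1, 0) [-x clear] — {P12, P5, P8}
4. P3@(3, 1) [+x clear] — {P12, P3, P5, P8}
5. P10@(2, 2) [+y clear] — {P10, P12, P3, P5, P8}
6. P7@(0, 0) [-x clear] — {P10, P12, P3, P5, P7, P8}
7. P2@(0, 1) [+y clear] — {P10, P12, P2, P3, P5, P7, P8}
8. P4@(1, 2) [+y clear] — {P10, P12, P2, P3, P4, P5, P7, P8}

P5; P12; P8; P3; P10; P7; P2; P4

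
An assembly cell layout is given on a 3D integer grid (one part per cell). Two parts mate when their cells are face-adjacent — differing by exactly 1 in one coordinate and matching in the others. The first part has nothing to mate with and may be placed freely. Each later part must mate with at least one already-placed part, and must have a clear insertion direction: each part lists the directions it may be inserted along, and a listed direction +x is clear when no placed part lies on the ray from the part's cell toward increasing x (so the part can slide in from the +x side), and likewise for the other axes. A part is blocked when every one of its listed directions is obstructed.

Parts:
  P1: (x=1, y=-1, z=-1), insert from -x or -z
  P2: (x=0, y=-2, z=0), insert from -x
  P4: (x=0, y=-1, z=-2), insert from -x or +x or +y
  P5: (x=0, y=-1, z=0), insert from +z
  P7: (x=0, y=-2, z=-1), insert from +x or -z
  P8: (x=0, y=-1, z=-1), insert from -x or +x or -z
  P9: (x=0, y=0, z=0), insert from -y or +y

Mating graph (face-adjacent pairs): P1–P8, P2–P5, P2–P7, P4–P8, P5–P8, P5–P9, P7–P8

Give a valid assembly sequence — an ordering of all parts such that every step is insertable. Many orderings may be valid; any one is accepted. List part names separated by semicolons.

P2; P5; P7; P9; P8; P4; P1

1. P2@(0, -2, 0) [-x clear] — {P2}
2. P5@(0, -1, 0) [+z clear] — {P2, P5}
3. P7@(0, -2, -1) [+x clear] — {P2, P5, P7}
4. P9@(0, 0, 0) [+y clear] — {P2, P5, P7, P9}
5. P8@(0, -1, -1) [-x clear] — {P2, P5, P7, P8, P9}
6. P4@(0, -1, -2) [-x clear] — {P2, P4, P5, P7, P8, P9}
7. P1@(1, -1, -1) [-z clear] — {P1, P2, P4, P5, P7, P8, P9}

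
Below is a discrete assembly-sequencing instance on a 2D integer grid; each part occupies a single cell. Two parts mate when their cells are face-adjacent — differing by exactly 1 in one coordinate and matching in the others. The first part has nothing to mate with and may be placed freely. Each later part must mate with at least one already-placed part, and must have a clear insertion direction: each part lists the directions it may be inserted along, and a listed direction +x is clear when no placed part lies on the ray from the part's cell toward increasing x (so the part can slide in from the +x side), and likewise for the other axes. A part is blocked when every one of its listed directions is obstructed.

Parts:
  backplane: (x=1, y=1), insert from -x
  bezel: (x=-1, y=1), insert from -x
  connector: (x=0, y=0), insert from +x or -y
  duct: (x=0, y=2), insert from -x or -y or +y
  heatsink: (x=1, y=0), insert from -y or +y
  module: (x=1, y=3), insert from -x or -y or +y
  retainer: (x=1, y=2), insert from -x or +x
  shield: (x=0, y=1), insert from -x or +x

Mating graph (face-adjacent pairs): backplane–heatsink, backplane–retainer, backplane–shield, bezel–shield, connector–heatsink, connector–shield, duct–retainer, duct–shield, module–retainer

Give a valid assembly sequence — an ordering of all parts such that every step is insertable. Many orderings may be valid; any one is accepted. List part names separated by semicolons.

1. module@(1, 3) [-x clear] — {module}
2. retainer@(1, 2) [-x clear] — {module, retainer}
3. duct@(0, 2) [-x clear] — {duct, module, retainer}
4. backplane@(1, 1) [-x clear] — {backplane, duct, module, retainer}
5. heatsink@(1, 0) [-y clear] — {backplane, duct, heatsink, module, retainer}
6. connector@(0, 0) [-y clear] — {backplane, connector, duct, heatsink, module, retainer}
7. shield@(0, 1) [-x clear] — {backplane, connector, duct, heatsink, module, retainer, shield}
8. bezel@(-1, 1) [-x clear] — {backplane, bezel, connector, duct, heatsink, module, retainer, shield}

module; retainer; duct; backplane; heatsink; connector; shield; bezel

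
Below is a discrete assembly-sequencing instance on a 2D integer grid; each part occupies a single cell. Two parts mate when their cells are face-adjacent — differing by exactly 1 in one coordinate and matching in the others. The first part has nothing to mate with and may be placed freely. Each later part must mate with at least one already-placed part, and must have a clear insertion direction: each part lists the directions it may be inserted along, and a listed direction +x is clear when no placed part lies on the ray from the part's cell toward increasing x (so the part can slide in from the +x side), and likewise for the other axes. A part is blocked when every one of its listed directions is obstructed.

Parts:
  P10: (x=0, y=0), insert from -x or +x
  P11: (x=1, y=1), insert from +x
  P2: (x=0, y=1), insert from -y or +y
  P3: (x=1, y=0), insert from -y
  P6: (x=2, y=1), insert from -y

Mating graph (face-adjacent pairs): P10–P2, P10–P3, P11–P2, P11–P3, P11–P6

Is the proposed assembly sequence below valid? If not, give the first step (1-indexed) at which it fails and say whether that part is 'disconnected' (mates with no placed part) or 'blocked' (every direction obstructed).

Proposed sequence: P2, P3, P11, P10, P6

1. P2@(0, 1) [-y clear] — {P2}
2. P3@(1, 0) — no placed neighbour ⇒ disconnected

Invalid at step 2 (disconnected)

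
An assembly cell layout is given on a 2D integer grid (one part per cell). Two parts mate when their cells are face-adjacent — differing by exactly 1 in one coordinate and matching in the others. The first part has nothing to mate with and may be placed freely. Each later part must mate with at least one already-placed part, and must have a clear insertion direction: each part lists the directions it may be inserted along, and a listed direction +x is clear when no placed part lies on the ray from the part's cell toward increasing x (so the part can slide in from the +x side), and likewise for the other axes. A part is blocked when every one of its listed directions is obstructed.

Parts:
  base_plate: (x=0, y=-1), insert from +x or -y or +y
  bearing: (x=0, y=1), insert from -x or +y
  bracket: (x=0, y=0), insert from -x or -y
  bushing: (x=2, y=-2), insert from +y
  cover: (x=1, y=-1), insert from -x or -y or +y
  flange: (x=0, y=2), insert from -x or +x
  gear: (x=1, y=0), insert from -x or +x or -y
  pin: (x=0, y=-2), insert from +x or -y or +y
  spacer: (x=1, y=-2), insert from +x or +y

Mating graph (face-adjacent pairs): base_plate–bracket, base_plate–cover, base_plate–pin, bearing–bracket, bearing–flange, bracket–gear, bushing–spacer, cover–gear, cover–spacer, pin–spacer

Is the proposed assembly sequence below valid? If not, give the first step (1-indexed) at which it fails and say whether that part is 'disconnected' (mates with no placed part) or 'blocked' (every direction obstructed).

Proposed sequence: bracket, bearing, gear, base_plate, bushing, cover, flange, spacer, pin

1. bracket@(0, 0) [-x clear] — {bracket}
2. bearing@(0, 1) [-x clear] — {bearing, bracket}
3. gear@(1, 0) [+x clear] — {bearing, bracket, gear}
4. base_plate@(0, -1) [+x clear] — {base_plate, bearing, bracket, gear}
5. bushing@(2, -2) — no placed neighbour ⇒ disconnected

Invalid at step 5 (disconnected)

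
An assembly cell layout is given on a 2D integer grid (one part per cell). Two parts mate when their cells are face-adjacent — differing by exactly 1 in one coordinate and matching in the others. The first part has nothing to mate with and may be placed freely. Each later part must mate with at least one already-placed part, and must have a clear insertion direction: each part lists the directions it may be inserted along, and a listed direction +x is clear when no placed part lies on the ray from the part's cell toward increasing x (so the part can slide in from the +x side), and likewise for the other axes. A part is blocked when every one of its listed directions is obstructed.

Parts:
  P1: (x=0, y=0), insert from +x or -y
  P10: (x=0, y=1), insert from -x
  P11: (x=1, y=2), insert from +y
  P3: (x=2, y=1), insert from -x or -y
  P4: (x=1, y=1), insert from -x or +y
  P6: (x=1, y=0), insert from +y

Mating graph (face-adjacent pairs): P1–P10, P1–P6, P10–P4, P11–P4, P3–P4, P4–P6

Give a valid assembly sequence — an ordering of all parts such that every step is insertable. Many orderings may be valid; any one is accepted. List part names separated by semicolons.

P6; P4; P11; P10; P1; P3

1. P6@(1, 0) [+y clear] — {P6}
2. P4@(1, 1) [-x clear] — {P4, P6}
3. P11@(1, 2) [+y clear] — {P11, P4, P6}
4. P10@(0, 1) [-x clear] — {P10, P11, P4, P6}
5. P1@(0, 0) [-y clear] — {P1, P10, P11, P4, P6}
6. P3@(2, 1) [-y clear] — {P1, P10, P11, P3, P4, P6}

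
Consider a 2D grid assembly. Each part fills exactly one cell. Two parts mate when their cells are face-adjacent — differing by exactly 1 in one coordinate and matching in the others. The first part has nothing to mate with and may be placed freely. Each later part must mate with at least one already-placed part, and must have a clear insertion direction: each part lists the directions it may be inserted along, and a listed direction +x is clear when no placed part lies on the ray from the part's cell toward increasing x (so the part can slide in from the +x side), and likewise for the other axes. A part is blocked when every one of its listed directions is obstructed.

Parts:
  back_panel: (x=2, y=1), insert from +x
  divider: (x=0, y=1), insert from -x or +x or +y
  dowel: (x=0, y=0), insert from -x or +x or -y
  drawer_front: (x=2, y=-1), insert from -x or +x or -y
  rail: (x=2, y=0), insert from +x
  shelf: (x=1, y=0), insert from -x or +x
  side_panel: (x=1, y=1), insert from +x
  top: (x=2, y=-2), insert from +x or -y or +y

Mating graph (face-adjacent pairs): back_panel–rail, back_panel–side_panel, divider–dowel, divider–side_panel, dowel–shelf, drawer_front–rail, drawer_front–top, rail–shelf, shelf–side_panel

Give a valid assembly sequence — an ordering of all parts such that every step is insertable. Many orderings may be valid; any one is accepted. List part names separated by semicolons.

1. rail@(2, 0) [+x clear] — {rail}
2. shelf@(1, 0) [-x clear] — {rail, shelf}
3. side_panel@(1, 1) [+x clear] — {rail, shelf, side_panel}
4. divider@(0, 1) [-x clear] — {divider, rail, shelf, side_panel}
5. back_panel@(2, 1) [+x clear] — {back_panel, divider, rail, shelf, side_panel}
6. drawer_front@(2, -1) [-x clear] — {back_panel, divider, drawer_front, rail, shelf, side_panel}
7. top@(2, -2) [+x clear] — {back_panel, divider, drawer_front, rail, shelf, side_panel, top}
8. dowel@(0, 0) [-x clear] — {back_panel, divider, dowel, drawer_front, rail, shelf, side_panel, top}

rail; shelf; side_panel; divider; back_panel; drawer_front; top; dowel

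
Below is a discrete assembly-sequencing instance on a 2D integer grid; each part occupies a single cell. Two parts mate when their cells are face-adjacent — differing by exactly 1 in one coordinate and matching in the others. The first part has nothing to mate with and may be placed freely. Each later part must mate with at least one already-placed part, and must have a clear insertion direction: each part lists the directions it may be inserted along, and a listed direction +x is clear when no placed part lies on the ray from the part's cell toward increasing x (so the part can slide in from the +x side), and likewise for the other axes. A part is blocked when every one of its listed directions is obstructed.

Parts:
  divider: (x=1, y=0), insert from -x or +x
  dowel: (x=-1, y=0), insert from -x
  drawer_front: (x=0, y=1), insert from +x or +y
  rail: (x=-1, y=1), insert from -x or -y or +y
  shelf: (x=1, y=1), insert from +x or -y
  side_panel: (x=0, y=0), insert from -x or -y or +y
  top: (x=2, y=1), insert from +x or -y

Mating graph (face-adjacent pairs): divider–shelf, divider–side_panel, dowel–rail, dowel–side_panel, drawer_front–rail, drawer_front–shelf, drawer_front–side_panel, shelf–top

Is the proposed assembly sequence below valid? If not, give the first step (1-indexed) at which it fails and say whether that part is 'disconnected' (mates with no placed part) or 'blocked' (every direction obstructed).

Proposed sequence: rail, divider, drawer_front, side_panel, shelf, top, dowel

Invalid at step 2 (disconnected)

1. rail@(-1, 1) [-x clear] — {rail}
2. divider@(1, 0) — no placed neighbour ⇒ disconnected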